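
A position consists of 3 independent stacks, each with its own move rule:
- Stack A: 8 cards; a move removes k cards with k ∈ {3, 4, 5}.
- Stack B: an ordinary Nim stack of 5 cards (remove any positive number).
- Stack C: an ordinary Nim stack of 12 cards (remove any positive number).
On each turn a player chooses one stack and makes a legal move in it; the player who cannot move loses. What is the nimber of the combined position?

9

Build the Grundy sequence for stack A with g(k) = mex{g(k−s) : s ∈ {3, 4, 5}, s ≤ k}:
k:     0  1  2  3  4  5  6  7  8
g(k):  0  0  0  1  1  1  2  2  0
So g(8) = 0.
Stack B is a plain Nim stack of size 5, so its Grundy value is 5.
Stack C is a plain Nim stack of size 12, so its Grundy value is 12.
By the Sprague-Grundy theorem, the Grundy value of a sum of independent games is the XOR of the component values.
Combined value = 0 ⊕ 5 ⊕ 12 = 9.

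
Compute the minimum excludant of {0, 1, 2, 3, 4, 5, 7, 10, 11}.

The values 0, 1, 2, 3, 4, 5 are all present; 6 is the first non-negative integer missing from the set.

6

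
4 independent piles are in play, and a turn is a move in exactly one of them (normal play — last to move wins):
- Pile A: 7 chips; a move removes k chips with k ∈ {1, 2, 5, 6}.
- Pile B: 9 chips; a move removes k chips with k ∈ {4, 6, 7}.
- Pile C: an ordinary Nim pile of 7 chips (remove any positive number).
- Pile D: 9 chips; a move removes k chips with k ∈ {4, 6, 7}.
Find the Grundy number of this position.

7

Build the Grundy sequence for pile A with g(k) = mex{g(k−s) : s ∈ {1, 2, 5, 6}, s ≤ k}:
g(0) = mex{} = 0
g(1) = mex{0} = 1
g(2) = mex{0,1} = 2
g(3) = mex{1,2} = 0
g(4) = mex{0,2} = 1
g(5) = mex{0,1} = 2
g(6) = mex{0,1,2} = 3
g(7) = mex{1,2,3} = 0
So g(7) = 0.
For pile B, compute g(0), g(1), … with moves {4, 6, 7}:
g(0) = mex{} = 0
g(1) = mex{} = 0
g(2) = mex{} = 0
g(3) = mex{} = 0
g(4) = mex{0} = 1
g(5) = mex{0} = 1
g(6) = mex{0} = 1
g(7) = mex{0} = 1
g(8) = mex{0,1} = 2
g(9) = mex{0,1} = 2
So g(9) = 2.
Pile C is a plain Nim pile of size 7, so its Grundy value is 7.
Build the Grundy sequence for pile D with g(k) = mex{g(k−s) : s ∈ {4, 6, 7}, s ≤ k}:
g(0) = mex{} = 0
g(1) = mex{} = 0
g(2) = mex{} = 0
g(3) = mex{} = 0
g(4) = mex{0} = 1
g(5) = mex{0} = 1
g(6) = mex{0} = 1
g(7) = mex{0} = 1
g(8) = mex{0,1} = 2
g(9) = mex{0,1} = 2
So g(9) = 2.
By the Sprague-Grundy theorem, the Grundy value of a sum of independent games is the XOR of the component values.
Combined value = 0 XOR 2 XOR 7 XOR 2 = 7.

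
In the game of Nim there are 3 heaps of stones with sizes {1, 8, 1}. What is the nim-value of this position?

8

Nim-sum: 1 XOR 8 XOR 1 = 8.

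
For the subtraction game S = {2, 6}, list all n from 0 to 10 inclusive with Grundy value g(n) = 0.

0, 1, 4, 5, 8, 9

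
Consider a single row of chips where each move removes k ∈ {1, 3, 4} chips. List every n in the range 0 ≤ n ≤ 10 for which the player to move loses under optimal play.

Grundy values for subtraction set {1, 3, 4}:
k:     0  1  2  3  4  5  6  7  8  9 10
g(k):  0  1  0  1  2  3  2  0  1  0  1
The P-positions (g = 0) in 0..10 are 0, 2, 7, 9.

0, 2, 7, 9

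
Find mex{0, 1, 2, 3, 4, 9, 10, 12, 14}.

5

The values 0, 1, 2, 3, 4 are all present; 5 is the first non-negative integer missing from the set.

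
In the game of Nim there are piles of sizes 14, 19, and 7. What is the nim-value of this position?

Write each in binary and XOR column by column:
  01110  (14)
  10011  (19)
  00111  (7)
  -----
  11010  (26)

26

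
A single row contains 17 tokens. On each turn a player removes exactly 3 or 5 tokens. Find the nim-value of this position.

0

Grundy values for subtraction set {3, 5}:
k:     0  1  2  3  4  5  6  7  8  9 10 11 12 13 14 15 16 17
g(k):  0  0  0  1  1  1  2  2  0  0  0  1  1  1  2  2  0  0
So g(17) = 0.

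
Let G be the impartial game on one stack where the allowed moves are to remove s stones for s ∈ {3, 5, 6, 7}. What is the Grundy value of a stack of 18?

Compute g(0), g(1), … for moves {3, 5, 6, 7}:
k:     0  1  2  3  4  5  6  7  8  9 10 11 12 13 14 15 16 17 18
g(k):  0  0  0  1  1  1  2  2  2  3  0  0  0  1  1  1  2  2  2
So g(18) = 2.

2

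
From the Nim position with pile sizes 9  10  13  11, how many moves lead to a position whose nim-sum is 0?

1

Compute the nim-sum pairwise:
9 XOR 10 = 3
3 XOR 13 = 14
14 XOR 11 = 5
The overall nim-sum is X = 5. A pile of size p has a winning move iff p XOR X < p (reduce it to p XOR X).
  9: 9 XOR 5 = 12 ≥ 9 — no move.
  10: 10 XOR 5 = 15 ≥ 10 — no move.
  13: 13 XOR 5 = 8 < 13 — winning move (to 8).
  11: 11 XOR 5 = 14 ≥ 11 — no move.
That gives 1 winning move.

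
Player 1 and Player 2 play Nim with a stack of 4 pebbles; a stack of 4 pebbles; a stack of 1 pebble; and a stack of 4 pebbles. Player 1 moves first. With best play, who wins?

Player 1 wins

Write each in binary and XOR column by column:
  100  (4)
  100  (4)
  001  (1)
  100  (4)
  ---
  101  (5)
The nim-sum is 5 ≠ 0, so this is an N-position: the player to move can win; Player 1 has a winning move.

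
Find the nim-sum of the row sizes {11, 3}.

8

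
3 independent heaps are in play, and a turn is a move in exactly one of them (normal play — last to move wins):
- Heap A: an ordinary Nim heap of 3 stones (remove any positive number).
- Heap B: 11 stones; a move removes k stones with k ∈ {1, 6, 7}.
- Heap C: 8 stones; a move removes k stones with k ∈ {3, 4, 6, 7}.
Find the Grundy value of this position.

2

Heap A is a plain Nim heap of size 3, so its Grundy value is 3.
Grundy values for heap B (subtraction set {1, 6, 7}):
k:     0  1  2  3  4  5  6  7  8  9 10 11
g(k):  0  1  0  1  0  1  2  3  2  3  2  3
So g(11) = 3.
For heap C, compute g(0), g(1), … with moves {3, 4, 6, 7}:
k:     0  1  2  3  4  5  6  7  8
g(k):  0  0  0  1  1  1  2  2  2
So g(8) = 2.
The value of a disjunctive sum is the nim-sum of the parts.
Combined value = 3 XOR 3 XOR 2 = 2.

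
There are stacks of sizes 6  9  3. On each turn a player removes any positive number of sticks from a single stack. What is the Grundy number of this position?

Nim-sum: 6 XOR 9 XOR 3 = 12.

12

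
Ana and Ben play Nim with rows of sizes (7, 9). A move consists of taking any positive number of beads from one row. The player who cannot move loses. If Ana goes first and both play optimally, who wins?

Ana wins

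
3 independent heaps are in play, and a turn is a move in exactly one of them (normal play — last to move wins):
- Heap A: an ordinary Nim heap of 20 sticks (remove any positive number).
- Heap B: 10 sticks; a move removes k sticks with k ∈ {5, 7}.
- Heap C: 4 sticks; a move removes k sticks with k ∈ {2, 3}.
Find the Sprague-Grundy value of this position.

Heap A is a plain Nim heap of size 20, so its Grundy value is 20.
Build the Grundy sequence for heap B with g(k) = mex{g(k−s) : s ∈ {5, 7}, s ≤ k}:
k:     0  1  2  3  4  5  6  7  8  9 10
g(k):  0  0  0  0  0  1  1  1  1  1  2
So g(10) = 2.
Build the Grundy sequence for heap C with g(k) = mex{g(k−s) : s ∈ {2, 3}, s ≤ k}:
k:     0  1  2  3  4
g(k):  0  0  1  1  2
So g(4) = 2.
By the Sprague-Grundy theorem, the Grundy value of a sum of independent games is the XOR of the component values.
Combined value = 20 XOR 2 XOR 2 = 20.

20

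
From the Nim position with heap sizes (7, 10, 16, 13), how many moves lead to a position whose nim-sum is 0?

1

Nim-sum: 7 XOR 10 XOR 16 XOR 13 = 16.
The overall nim-sum is X = 16. A heap of size p has a winning move iff p XOR X < p (reduce it to p XOR X).
  7: 7 XOR 16 = 23 ≥ 7 — no move.
  10: 10 XOR 16 = 26 ≥ 10 — no move.
  16: 16 XOR 16 = 0 < 16 — winning move (to 0).
  13: 13 XOR 16 = 29 ≥ 13 — no move.
That gives 1 winning move.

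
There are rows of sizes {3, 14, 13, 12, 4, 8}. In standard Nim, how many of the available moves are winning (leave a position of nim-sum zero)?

0

Compute the nim-sum pairwise:
3 ^ 14 = 13
13 ^ 13 = 0
0 ^ 12 = 12
12 ^ 4 = 8
8 ^ 8 = 0
The nim-sum is already 0, so every move leaves a nonzero nim-sum — there are no winning moves.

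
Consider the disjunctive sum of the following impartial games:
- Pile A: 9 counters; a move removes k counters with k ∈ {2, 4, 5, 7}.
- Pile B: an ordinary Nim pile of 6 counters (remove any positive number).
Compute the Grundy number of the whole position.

Grundy values for pile A (subtraction set {2, 4, 5, 7}):
k:     0  1  2  3  4  5  6  7  8  9
g(k):  0  0  1  1  2  2  3  3  4  0
So g(9) = 0.
Pile B is a plain Nim pile of size 6, so its Grundy value is 6.
The value of a disjunctive sum is the nim-sum of the parts.
Combined value = 0 ⊕ 6 = 6.

6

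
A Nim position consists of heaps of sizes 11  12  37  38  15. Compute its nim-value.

11

Nim-sum: 11 ⊕ 12 ⊕ 37 ⊕ 38 ⊕ 15 = 11.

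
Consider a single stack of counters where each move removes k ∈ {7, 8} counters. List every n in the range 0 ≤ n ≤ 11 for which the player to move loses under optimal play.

0, 1, 2, 3, 4, 5, 6

Grundy values for subtraction set {7, 8}:
k:     0  1  2  3  4  5  6  7  8  9 10 11
g(k):  0  0  0  0  0  0  0  1  1  1  1  1
The P-positions (g = 0) in 0..11 are 0, 1, 2, 3, 4, 5, 6.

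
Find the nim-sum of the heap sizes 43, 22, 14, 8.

Write each in binary and XOR column by column:
  101011  (43)
  010110  (22)
  001110  (14)
  001000  (8)
  ------
  111011  (59)

59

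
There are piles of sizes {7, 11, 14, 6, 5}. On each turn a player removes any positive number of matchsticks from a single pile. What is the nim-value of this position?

1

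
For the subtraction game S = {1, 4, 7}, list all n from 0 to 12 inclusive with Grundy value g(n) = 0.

Build the Grundy sequence with g(k) = mex{g(k−s) : s ∈ {1, 4, 7}, s ≤ k}:
k:     0  1  2  3  4  5  6  7  8  9 10 11 12
g(k):  0  1  0  1  2  0  1  2  0  1  0  1  2
The P-positions (g = 0) in 0..12 are 0, 2, 5, 8, 10.

0, 2, 5, 8, 10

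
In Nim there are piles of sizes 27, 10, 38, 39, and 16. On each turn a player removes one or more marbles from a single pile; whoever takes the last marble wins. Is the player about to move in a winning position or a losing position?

Losing position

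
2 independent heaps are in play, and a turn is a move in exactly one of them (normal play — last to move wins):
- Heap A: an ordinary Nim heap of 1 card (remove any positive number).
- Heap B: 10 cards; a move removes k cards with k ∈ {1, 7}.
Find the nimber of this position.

1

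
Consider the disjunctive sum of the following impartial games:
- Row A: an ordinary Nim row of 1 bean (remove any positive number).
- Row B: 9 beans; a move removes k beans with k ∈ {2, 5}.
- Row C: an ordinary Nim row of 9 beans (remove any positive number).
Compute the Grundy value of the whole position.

9

Row A is a plain Nim row of size 1, so its Grundy value is 1.
Build the Grundy sequence for row B with g(k) = mex{g(k−s) : s ∈ {2, 5}, s ≤ k}:
g(0) = mex{} = 0
g(1) = mex{} = 0
g(2) = mex{0} = 1
g(3) = mex{0} = 1
g(4) = mex{1} = 0
g(5) = mex{0,1} = 2
g(6) = mex{0} = 1
g(7) = mex{1,2} = 0
g(8) = mex{1} = 0
g(9) = mex{0} = 1
So g(9) = 1.
Row C is a plain Nim row of size 9, so its Grundy value is 9.
The value of a disjunctive sum is the nim-sum of the parts.
Combined value = 1 ⊕ 1 ⊕ 9 = 9.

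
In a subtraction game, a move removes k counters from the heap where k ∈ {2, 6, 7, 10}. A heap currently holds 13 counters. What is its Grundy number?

Compute g(0), g(1), … for moves {2, 6, 7, 10}:
k:     0  1  2  3  4  5  6  7  8  9 10 11 12 13
g(k):  0  0  1  1  0  0  1  1  2  0  3  1  2  0
So g(13) = 0.

0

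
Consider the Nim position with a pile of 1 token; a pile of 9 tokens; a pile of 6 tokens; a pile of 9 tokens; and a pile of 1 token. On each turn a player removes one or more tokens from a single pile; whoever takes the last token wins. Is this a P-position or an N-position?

In binary:
  0001  (1)
  1001  (9)
  0110  (6)
  1001  (9)
  0001  (1)
  ----
  0110  (6)
The nim-sum is 6 ≠ 0, so this is an N-position: the player to move can win.

N-position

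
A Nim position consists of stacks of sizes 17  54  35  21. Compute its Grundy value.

17

Compute the nim-sum pairwise:
17 ^ 54 = 39
39 ^ 35 = 4
4 ^ 21 = 17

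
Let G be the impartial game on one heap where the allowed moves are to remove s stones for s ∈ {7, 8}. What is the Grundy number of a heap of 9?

Build the Grundy sequence with g(k) = mex{g(k−s) : s ∈ {7, 8}, s ≤ k}:
k:     0  1  2  3  4  5  6  7  8  9
g(k):  0  0  0  0  0  0  0  1  1  1
So g(9) = 1.

1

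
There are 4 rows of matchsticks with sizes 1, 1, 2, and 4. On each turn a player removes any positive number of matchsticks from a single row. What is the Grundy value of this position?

6

In binary:
  001  (1)
  001  (1)
  010  (2)
  100  (4)
  ---
  110  (6)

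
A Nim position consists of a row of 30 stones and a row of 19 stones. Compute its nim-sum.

Compute the nim-sum pairwise:
30 ⊕ 19 = 13

13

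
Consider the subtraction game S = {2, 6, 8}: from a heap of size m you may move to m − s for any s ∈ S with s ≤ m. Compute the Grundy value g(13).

2

Compute g(0), g(1), … for moves {2, 6, 8}:
k:     0  1  2  3  4  5  6  7  8  9 10 11 12 13
g(k):  0  0  1  1  0  0  1  1  2  2  3  3  2  2
So g(13) = 2.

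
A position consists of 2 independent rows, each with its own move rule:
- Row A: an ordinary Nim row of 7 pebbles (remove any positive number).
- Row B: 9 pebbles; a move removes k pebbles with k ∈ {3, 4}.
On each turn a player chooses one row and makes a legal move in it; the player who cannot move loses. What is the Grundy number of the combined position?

7

Row A is a plain Nim row of size 7, so its Grundy value is 7.
For row B, compute g(0), g(1), … with moves {3, 4}:
g(0) = mex{} = 0
g(1) = mex{} = 0
g(2) = mex{} = 0
g(3) = mex{0} = 1
g(4) = mex{0} = 1
g(5) = mex{0} = 1
g(6) = mex{0,1} = 2
g(7) = mex{1} = 0
g(8) = mex{1} = 0
g(9) = mex{1,2} = 0
So g(9) = 0.
The value of a disjunctive sum is the nim-sum of the parts.
Combined value = 7 ⊕ 0 = 7.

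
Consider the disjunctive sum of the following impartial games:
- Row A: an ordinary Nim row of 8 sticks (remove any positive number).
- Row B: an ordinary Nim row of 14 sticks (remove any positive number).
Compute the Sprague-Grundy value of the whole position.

6

Row A is a plain Nim row of size 8, so its Grundy value is 8.
Row B is a plain Nim row of size 14, so its Grundy value is 14.
By the Sprague-Grundy theorem, the Grundy value of a sum of independent games is the XOR of the component values.
Combined value = 8 ⊕ 14 = 6.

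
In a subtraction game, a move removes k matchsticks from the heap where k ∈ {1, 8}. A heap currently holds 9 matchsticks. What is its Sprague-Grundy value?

0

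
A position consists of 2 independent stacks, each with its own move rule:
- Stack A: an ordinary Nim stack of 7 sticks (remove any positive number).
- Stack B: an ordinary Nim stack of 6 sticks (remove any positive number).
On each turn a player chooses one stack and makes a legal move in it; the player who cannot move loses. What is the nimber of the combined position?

1

Stack A is a plain Nim stack of size 7, so its Grundy value is 7.
Stack B is a plain Nim stack of size 6, so its Grundy value is 6.
The value of a disjunctive sum is the nim-sum of the parts.
Combined value = 7 ⊕ 6 = 1.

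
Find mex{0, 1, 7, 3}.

2

The values 0, 1 are all present; 2 is the first non-negative integer missing from the set.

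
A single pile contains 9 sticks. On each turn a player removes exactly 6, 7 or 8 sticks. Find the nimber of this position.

Compute g(0), g(1), … for moves {6, 7, 8}:
k:     0  1  2  3  4  5  6  7  8  9
g(k):  0  0  0  0  0  0  1  1  1  1
So g(9) = 1.

1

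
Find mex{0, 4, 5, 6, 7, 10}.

0 is in the set but 1 is not, so the mex is 1.

1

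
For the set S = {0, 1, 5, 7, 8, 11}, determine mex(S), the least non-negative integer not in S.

2

The values 0, 1 are all present; 2 is the first non-negative integer missing from the set.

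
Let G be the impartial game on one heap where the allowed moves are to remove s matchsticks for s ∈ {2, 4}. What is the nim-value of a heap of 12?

0

Grundy values for subtraction set {2, 4}:
k:     0  1  2  3  4  5  6  7  8  9 10 11 12
g(k):  0  0  1  1  2  2  0  0  1  1  2  2  0
So g(12) = 0.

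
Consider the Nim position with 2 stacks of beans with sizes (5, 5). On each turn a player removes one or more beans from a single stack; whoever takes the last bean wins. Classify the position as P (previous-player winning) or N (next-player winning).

P-position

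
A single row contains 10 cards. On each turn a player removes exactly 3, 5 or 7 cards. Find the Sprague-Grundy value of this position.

0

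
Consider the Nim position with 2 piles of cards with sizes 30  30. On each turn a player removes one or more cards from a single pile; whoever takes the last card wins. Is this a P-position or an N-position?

P-position

Nim-sum: 30 XOR 30 = 0.
The nim-sum is 0, so this is a P-position: the player to move is in a losing position under optimal play.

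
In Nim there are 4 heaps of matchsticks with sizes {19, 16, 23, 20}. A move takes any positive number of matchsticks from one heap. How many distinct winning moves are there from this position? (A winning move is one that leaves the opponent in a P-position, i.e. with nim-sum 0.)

In binary:
  10011  (19)
  10000  (16)
  10111  (23)
  10100  (20)
  -----
  00000  (0)
The nim-sum is already 0, so every move leaves a nonzero nim-sum — there are no winning moves.

0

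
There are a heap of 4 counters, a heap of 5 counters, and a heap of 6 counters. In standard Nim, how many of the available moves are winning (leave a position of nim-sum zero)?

3

Write each in binary and XOR column by column:
  100  (4)
  101  (5)
  110  (6)
  ---
  111  (7)
The overall nim-sum is X = 7. A heap of size p has a winning move iff p XOR X < p (reduce it to p XOR X).
  4: 4 XOR 7 = 3 < 4 — winning move (to 3).
  5: 5 XOR 7 = 2 < 5 — winning move (to 2).
  6: 6 XOR 7 = 1 < 6 — winning move (to 1).
That gives 3 winning moves.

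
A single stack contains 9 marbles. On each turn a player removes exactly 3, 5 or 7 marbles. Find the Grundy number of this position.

Build the Grundy sequence with g(k) = mex{g(k−s) : s ∈ {3, 5, 7}, s ≤ k}:
k:     0  1  2  3  4  5  6  7  8  9
g(k):  0  0  0  1  1  1  2  2  2  3
So g(9) = 3.

3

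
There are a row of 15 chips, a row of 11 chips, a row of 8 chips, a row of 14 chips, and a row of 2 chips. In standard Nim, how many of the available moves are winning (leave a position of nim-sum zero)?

Nim-sum: 15 ^ 11 ^ 8 ^ 14 ^ 2 = 0.
The nim-sum is already 0, so every move leaves a nonzero nim-sum — there are no winning moves.

0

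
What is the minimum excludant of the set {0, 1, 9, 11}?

2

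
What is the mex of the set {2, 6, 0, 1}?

3

The values 0, 1, 2 are all present; 3 is the first non-negative integer missing from the set.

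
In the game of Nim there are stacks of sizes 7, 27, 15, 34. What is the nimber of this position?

49

In binary:
  000111  (7)
  011011  (27)
  001111  (15)
  100010  (34)
  ------
  110001  (49)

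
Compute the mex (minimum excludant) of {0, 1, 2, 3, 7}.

4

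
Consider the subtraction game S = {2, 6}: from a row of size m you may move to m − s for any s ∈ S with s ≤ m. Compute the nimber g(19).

Grundy values for subtraction set {2, 6}:
k:     0  1  2  3  4  5  6  7  8  9 10 11 12 13 14 15 16 17 18 19
g(k):  0  0  1  1  0  0  1  1  0  0  1  1  0  0  1  1  0  0  1  1
So g(19) = 1.

1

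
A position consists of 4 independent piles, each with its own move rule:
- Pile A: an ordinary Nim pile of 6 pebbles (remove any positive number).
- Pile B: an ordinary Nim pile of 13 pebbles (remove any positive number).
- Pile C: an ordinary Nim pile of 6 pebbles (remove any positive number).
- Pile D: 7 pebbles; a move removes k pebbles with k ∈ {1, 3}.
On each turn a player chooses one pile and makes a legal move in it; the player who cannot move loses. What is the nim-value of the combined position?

12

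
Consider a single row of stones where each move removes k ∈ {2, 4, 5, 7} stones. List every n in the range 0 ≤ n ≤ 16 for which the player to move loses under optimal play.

Grundy values for subtraction set {2, 4, 5, 7}:
k:     0  1  2  3  4  5  6  7  8  9 10 11 12 13 14 15 16
g(k):  0  0  1  1  2  2  3  3  4  0  0  1  1  2  2  3  3
The P-positions (g = 0) in 0..16 are 0, 1, 9, 10.

0, 1, 9, 10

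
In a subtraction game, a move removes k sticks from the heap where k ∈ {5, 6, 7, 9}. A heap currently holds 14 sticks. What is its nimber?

0

Compute g(0), g(1), … for moves {5, 6, 7, 9}:
g(0) = mex{} = 0
g(1) = mex{} = 0
g(2) = mex{} = 0
g(3) = mex{} = 0
g(4) = mex{} = 0
g(5) = mex{0} = 1
g(6) = mex{0} = 1
g(7) = mex{0} = 1
g(8) = mex{0} = 1
g(9) = mex{0} = 1
g(10) = mex{0,1} = 2
g(11) = mex{0,1} = 2
g(12) = mex{0,1} = 2
g(13) = mex{0,1} = 2
g(14) = mex{1} = 0
So g(14) = 0.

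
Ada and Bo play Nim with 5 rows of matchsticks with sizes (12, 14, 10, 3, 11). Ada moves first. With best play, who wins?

Bo wins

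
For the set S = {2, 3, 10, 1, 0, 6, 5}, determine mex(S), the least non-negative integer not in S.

4

The values 0, 1, 2, 3 are all present; 4 is the first non-negative integer missing from the set.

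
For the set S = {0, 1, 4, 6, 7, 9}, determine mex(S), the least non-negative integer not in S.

2

The values 0, 1 are all present; 2 is the first non-negative integer missing from the set.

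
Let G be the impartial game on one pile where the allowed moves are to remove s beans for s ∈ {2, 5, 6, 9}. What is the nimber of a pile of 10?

1

Build the Grundy sequence with g(k) = mex{g(k−s) : s ∈ {2, 5, 6, 9}, s ≤ k}:
k:     0  1  2  3  4  5  6  7  8  9 10
g(k):  0  0  1  1  0  2  1  3  0  2  1
So g(10) = 1.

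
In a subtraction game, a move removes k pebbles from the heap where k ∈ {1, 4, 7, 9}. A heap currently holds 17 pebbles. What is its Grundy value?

1

Build the Grundy sequence with g(k) = mex{g(k−s) : s ∈ {1, 4, 7, 9}, s ≤ k}:
k:     0  1  2  3  4  5  6  7  8  9 10 11 12 13 14 15 16 17
g(k):  0  1  0  1  2  0  1  2  0  1  0  1  2  0  1  2  0  1
So g(17) = 1.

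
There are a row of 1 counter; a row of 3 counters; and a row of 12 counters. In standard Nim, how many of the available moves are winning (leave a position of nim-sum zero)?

In binary:
  0001  (1)
  0011  (3)
  1100  (12)
  ----
  1110  (14)
The overall nim-sum is X = 14. A row of size p has a winning move iff p XOR X < p (reduce it to p XOR X).
  1: 1 XOR 14 = 15 ≥ 1 — no move.
  3: 3 XOR 14 = 13 ≥ 3 — no move.
  12: 12 XOR 14 = 2 < 12 — winning move (to 2).
That gives 1 winning move.

1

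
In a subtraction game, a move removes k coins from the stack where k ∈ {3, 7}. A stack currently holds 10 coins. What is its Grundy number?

Compute g(0), g(1), … for moves {3, 7}:
g(0) = mex{} = 0
g(1) = mex{} = 0
g(2) = mex{} = 0
g(3) = mex{0} = 1
g(4) = mex{0} = 1
g(5) = mex{0} = 1
g(6) = mex{1} = 0
g(7) = mex{0,1} = 2
g(8) = mex{0,1} = 2
g(9) = mex{0} = 1
g(10) = mex{1,2} = 0
So g(10) = 0.

0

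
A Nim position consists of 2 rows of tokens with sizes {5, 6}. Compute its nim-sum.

Nim-sum: 5 ⊕ 6 = 3.

3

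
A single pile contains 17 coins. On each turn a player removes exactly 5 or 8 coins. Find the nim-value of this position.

Build the Grundy sequence with g(k) = mex{g(k−s) : s ∈ {5, 8}, s ≤ k}:
k:     0  1  2  3  4  5  6  7  8  9 10 11 12 13 14 15 16 17
g(k):  0  0  0  0  0  1  1  1  1  1  2  2  2  0  0  0  0  0
So g(17) = 0.

0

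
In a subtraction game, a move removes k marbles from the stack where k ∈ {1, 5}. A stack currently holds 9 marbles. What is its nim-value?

Build the Grundy sequence with g(k) = mex{g(k−s) : s ∈ {1, 5}, s ≤ k}:
g(0) = mex{} = 0
g(1) = mex{0} = 1
g(2) = mex{1} = 0
g(3) = mex{0} = 1
g(4) = mex{1} = 0
g(5) = mex{0} = 1
g(6) = mex{1} = 0
g(7) = mex{0} = 1
g(8) = mex{1} = 0
g(9) = mex{0} = 1
So g(9) = 1.

1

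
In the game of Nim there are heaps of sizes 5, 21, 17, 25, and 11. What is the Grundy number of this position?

19

Bitwise XOR of the heap sizes:
  00101  (5)
  10101  (21)
  10001  (17)
  11001  (25)
  01011  (11)
  -----
  10011  (19)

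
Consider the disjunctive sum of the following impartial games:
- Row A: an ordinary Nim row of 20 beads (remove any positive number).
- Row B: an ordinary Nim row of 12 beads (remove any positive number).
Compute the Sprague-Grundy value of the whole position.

Row A is a plain Nim row of size 20, so its Grundy value is 20.
Row B is a plain Nim row of size 12, so its Grundy value is 12.
The value of a disjunctive sum is the nim-sum of the parts.
Combined value = 20 ⊕ 12 = 24.

24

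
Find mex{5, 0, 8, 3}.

0 is in the set but 1 is not, so the mex is 1.

1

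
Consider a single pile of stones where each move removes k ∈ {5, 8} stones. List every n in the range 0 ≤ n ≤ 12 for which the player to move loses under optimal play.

0, 1, 2, 3, 4

Compute g(0), g(1), … for moves {5, 8}:
g(0) = mex{} = 0
g(1) = mex{} = 0
g(2) = mex{} = 0
g(3) = mex{} = 0
g(4) = mex{} = 0
g(5) = mex{0} = 1
g(6) = mex{0} = 1
g(7) = mex{0} = 1
g(8) = mex{0} = 1
g(9) = mex{0} = 1
g(10) = mex{0,1} = 2
g(11) = mex{0,1} = 2
g(12) = mex{0,1} = 2
The P-positions (g = 0) in 0..12 are 0, 1, 2, 3, 4.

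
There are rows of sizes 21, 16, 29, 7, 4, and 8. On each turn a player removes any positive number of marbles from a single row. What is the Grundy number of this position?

Nim-sum: 21 ^ 16 ^ 29 ^ 7 ^ 4 ^ 8 = 19.

19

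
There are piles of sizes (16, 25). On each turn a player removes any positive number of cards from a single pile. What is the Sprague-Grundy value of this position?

9

Compute the nim-sum pairwise:
16 ⊕ 25 = 9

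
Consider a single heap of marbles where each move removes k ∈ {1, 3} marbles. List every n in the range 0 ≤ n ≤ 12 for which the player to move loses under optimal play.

0, 2, 4, 6, 8, 10, 12

Build the Grundy sequence with g(k) = mex{g(k−s) : s ∈ {1, 3}, s ≤ k}:
k:     0  1  2  3  4  5  6  7  8  9 10 11 12
g(k):  0  1  0  1  0  1  0  1  0  1  0  1  0
The P-positions (g = 0) in 0..12 are 0, 2, 4, 6, 8, 10, 12.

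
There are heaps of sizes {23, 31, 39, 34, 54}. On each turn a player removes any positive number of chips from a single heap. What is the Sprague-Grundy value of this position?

Nim-sum: 23 ⊕ 31 ⊕ 39 ⊕ 34 ⊕ 54 = 59.

59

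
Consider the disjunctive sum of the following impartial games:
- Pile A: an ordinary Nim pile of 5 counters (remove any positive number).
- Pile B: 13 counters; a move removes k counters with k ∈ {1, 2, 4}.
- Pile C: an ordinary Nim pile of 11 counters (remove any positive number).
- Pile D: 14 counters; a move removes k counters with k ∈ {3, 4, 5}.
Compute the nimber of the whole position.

13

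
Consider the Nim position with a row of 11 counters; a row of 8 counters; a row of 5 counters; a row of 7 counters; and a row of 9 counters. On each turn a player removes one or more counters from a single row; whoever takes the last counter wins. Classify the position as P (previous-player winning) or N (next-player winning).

Compute the nim-sum pairwise:
11 XOR 8 = 3
3 XOR 5 = 6
6 XOR 7 = 1
1 XOR 9 = 8
The nim-sum is 8 ≠ 0, so this is an N-position: the player to move can win.

N-position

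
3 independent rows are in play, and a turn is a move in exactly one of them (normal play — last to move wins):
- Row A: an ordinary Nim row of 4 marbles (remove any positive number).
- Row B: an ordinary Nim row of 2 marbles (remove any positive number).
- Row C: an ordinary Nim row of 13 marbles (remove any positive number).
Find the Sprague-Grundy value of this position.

Row A is a plain Nim row of size 4, so its Grundy value is 4.
Row B is a plain Nim row of size 2, so its Grundy value is 2.
Row C is a plain Nim row of size 13, so its Grundy value is 13.
The value of a disjunctive sum is the nim-sum of the parts.
Combined value = 4 ⊕ 2 ⊕ 13 = 11.

11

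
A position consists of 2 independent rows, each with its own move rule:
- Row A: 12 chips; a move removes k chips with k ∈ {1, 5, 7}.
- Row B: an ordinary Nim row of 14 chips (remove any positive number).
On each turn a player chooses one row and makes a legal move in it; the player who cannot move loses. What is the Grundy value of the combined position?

Grundy values for row A (subtraction set {1, 5, 7}):
k:     0  1  2  3  4  5  6  7  8  9 10 11 12
g(k):  0  1  0  1  0  1  0  1  0  1  0  1  0
So g(12) = 0.
Row B is a plain Nim row of size 14, so its Grundy value is 14.
The value of a disjunctive sum is the nim-sum of the parts.
Combined value = 0 ⊕ 14 = 14.

14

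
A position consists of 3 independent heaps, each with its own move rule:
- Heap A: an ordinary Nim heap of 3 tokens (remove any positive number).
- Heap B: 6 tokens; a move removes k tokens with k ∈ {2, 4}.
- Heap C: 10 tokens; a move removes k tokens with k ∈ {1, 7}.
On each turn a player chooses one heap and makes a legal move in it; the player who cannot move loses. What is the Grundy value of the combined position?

3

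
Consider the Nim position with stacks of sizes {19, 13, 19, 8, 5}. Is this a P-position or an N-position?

Compute the nim-sum pairwise:
19 ^ 13 = 30
30 ^ 19 = 13
13 ^ 8 = 5
5 ^ 5 = 0
The nim-sum is 0, so this is a P-position: the player to move is in a losing position under optimal play.

P-position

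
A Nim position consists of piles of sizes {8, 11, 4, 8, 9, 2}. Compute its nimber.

Compute the nim-sum pairwise:
8 ^ 11 = 3
3 ^ 4 = 7
7 ^ 8 = 15
15 ^ 9 = 6
6 ^ 2 = 4

4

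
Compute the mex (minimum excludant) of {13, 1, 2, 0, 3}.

4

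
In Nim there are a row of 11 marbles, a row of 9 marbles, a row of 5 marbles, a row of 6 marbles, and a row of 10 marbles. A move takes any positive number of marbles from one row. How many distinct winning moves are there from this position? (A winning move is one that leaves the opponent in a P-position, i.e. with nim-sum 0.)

3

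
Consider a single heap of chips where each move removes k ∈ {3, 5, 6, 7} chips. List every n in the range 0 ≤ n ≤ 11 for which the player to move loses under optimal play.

Compute g(0), g(1), … for moves {3, 5, 6, 7}:
k:     0  1  2  3  4  5  6  7  8  9 10 11
g(k):  0  0  0  1  1  1  2  2  2  3  0  0
The P-positions (g = 0) in 0..11 are 0, 1, 2, 10, 11.

0, 1, 2, 10, 11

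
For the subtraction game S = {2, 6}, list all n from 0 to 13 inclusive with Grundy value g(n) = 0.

0, 1, 4, 5, 8, 9, 12, 13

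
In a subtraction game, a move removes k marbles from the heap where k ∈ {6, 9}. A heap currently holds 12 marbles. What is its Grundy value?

2

Build the Grundy sequence with g(k) = mex{g(k−s) : s ∈ {6, 9}, s ≤ k}:
k:     0  1  2  3  4  5  6  7  8  9 10 11 12
g(k):  0  0  0  0  0  0  1  1  1  1  1  1  2
So g(12) = 2.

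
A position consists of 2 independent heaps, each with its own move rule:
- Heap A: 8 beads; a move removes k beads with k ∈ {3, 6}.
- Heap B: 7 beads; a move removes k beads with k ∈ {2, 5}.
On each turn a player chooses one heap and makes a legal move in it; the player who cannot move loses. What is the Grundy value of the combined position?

2

Grundy values for heap A (subtraction set {3, 6}):
k:     0  1  2  3  4  5  6  7  8
g(k):  0  0  0  1  1  1  2  2  2
So g(8) = 2.
For heap B, compute g(0), g(1), … with moves {2, 5}:
k:     0  1  2  3  4  5  6  7
g(k):  0  0  1  1  0  2  1  0
So g(7) = 0.
By the Sprague-Grundy theorem, the Grundy value of a sum of independent games is the XOR of the component values.
Combined value = 2 ⊕ 0 = 2.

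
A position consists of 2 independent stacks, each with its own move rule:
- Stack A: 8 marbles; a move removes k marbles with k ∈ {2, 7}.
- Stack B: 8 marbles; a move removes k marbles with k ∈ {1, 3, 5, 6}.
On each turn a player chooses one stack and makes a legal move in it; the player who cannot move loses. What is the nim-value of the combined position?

0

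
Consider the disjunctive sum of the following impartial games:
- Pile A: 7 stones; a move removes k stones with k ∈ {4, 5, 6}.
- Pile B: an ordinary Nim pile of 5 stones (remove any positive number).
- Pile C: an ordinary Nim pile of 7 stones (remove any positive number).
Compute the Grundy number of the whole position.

For pile A, compute g(0), g(1), … with moves {4, 5, 6}:
k:     0  1  2  3  4  5  6  7
g(k):  0  0  0  0  1  1  1  1
So g(7) = 1.
Pile B is a plain Nim pile of size 5, so its Grundy value is 5.
Pile C is a plain Nim pile of size 7, so its Grundy value is 7.
By the Sprague-Grundy theorem, the Grundy value of a sum of independent games is the XOR of the component values.
Combined value = 1 ⊕ 5 ⊕ 7 = 3.

3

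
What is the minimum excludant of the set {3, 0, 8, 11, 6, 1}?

The values 0, 1 are all present; 2 is the first non-negative integer missing from the set.

2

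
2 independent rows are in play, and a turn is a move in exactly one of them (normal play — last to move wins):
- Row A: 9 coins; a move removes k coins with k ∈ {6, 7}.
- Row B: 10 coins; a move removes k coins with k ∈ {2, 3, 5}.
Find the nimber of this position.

Build the Grundy sequence for row A with g(k) = mex{g(k−s) : s ∈ {6, 7}, s ≤ k}:
k:     0  1  2  3  4  5  6  7  8  9
g(k):  0  0  0  0  0  0  1  1  1  1
So g(9) = 1.
Grundy values for row B (subtraction set {2, 3, 5}):
g(0) = mex{} = 0
g(1) = mex{} = 0
g(2) = mex{0} = 1
g(3) = mex{0} = 1
g(4) = mex{0,1} = 2
g(5) = mex{0,1} = 2
g(6) = mex{0,1,2} = 3
g(7) = mex{1,2} = 0
g(8) = mex{1,2,3} = 0
g(9) = mex{0,2,3} = 1
g(10) = mex{0,2} = 1
So g(10) = 1.
The value of a disjunctive sum is the nim-sum of the parts.
Combined value = 1 ⊕ 1 = 0.

0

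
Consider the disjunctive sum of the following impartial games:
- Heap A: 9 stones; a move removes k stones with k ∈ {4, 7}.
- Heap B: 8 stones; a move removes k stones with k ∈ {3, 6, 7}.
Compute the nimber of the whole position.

Grundy values for heap A (subtraction set {4, 7}):
g(0) = mex{} = 0
g(1) = mex{} = 0
g(2) = mex{} = 0
g(3) = mex{} = 0
g(4) = mex{0} = 1
g(5) = mex{0} = 1
g(6) = mex{0} = 1
g(7) = mex{0} = 1
g(8) = mex{0,1} = 2
g(9) = mex{0,1} = 2
So g(9) = 2.
Grundy values for heap B (subtraction set {3, 6, 7}):
k:     0  1  2  3  4  5  6  7  8
g(k):  0  0  0  1  1  1  2  2  2
So g(8) = 2.
The value of a disjunctive sum is the nim-sum of the parts.
Combined value = 2 XOR 2 = 0.

0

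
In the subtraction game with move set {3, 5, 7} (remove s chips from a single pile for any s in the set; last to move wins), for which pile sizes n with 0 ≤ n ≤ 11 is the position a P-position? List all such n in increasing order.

Grundy values for subtraction set {3, 5, 7}:
g(0) = mex{} = 0
g(1) = mex{} = 0
g(2) = mex{} = 0
g(3) = mex{0} = 1
g(4) = mex{0} = 1
g(5) = mex{0} = 1
g(6) = mex{0,1} = 2
g(7) = mex{0,1} = 2
g(8) = mex{0,1} = 2
g(9) = mex{0,1,2} = 3
g(10) = mex{1,2} = 0
g(11) = mex{1,2} = 0
The P-positions (g = 0) in 0..11 are 0, 1, 2, 10, 11.

0, 1, 2, 10, 11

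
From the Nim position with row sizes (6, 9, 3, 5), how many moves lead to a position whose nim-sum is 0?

Nim-sum: 6 ^ 9 ^ 3 ^ 5 = 9.
The overall nim-sum is X = 9. A row of size p has a winning move iff p XOR X < p (reduce it to p XOR X).
  6: 6 XOR 9 = 15 ≥ 6 — no move.
  9: 9 XOR 9 = 0 < 9 — winning move (to 0).
  3: 3 XOR 9 = 10 ≥ 3 — no move.
  5: 5 XOR 9 = 12 ≥ 5 — no move.
That gives 1 winning move.

1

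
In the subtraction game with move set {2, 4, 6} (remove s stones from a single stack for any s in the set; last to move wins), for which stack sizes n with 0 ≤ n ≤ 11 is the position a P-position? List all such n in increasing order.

0, 1, 8, 9

Build the Grundy sequence with g(k) = mex{g(k−s) : s ∈ {2, 4, 6}, s ≤ k}:
k:     0  1  2  3  4  5  6  7  8  9 10 11
g(k):  0  0  1  1  2  2  3  3  0  0  1  1
The P-positions (g = 0) in 0..11 are 0, 1, 8, 9.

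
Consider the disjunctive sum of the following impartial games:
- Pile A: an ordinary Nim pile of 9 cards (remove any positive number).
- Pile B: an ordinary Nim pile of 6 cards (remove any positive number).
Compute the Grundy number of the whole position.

Pile A is a plain Nim pile of size 9, so its Grundy value is 9.
Pile B is a plain Nim pile of size 6, so its Grundy value is 6.
The value of a disjunctive sum is the nim-sum of the parts.
Combined value = 9 ⊕ 6 = 15.

15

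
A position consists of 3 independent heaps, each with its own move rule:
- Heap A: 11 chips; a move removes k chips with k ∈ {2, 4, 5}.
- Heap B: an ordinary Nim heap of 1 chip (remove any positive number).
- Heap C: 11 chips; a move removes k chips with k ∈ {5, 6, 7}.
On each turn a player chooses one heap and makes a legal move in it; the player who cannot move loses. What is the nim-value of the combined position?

Grundy values for heap A (subtraction set {2, 4, 5}):
g(0) = mex{} = 0
g(1) = mex{} = 0
g(2) = mex{0} = 1
g(3) = mex{0} = 1
g(4) = mex{0,1} = 2
g(5) = mex{0,1} = 2
g(6) = mex{0,1,2} = 3
g(7) = mex{1,2} = 0
g(8) = mex{1,2,3} = 0
g(9) = mex{0,2} = 1
g(10) = mex{0,2,3} = 1
g(11) = mex{0,1,3} = 2
So g(11) = 2.
Heap B is a plain Nim heap of size 1, so its Grundy value is 1.
Grundy values for heap C (subtraction set {5, 6, 7}):
g(0) = mex{} = 0
g(1) = mex{} = 0
g(2) = mex{} = 0
g(3) = mex{} = 0
g(4) = mex{} = 0
g(5) = mex{0} = 1
g(6) = mex{0} = 1
g(7) = mex{0} = 1
g(8) = mex{0} = 1
g(9) = mex{0} = 1
g(10) = mex{0,1} = 2
g(11) = mex{0,1} = 2
So g(11) = 2.
The value of a disjunctive sum is the nim-sum of the parts.
Combined value = 2 ⊕ 1 ⊕ 2 = 1.

1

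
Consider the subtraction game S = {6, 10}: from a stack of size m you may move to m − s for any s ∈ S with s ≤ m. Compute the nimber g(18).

0

Compute g(0), g(1), … for moves {6, 10}:
k:     0  1  2  3  4  5  6  7  8  9 10 11 12 13 14 15 16 17 18
g(k):  0  0  0  0  0  0  1  1  1  1  1  1  2  2  2  2  0  0  0
So g(18) = 0.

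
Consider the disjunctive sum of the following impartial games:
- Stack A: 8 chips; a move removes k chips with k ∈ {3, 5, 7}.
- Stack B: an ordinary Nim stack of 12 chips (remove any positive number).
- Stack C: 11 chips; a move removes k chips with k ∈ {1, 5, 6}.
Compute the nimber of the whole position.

Build the Grundy sequence for stack A with g(k) = mex{g(k−s) : s ∈ {3, 5, 7}, s ≤ k}:
g(0) = mex{} = 0
g(1) = mex{} = 0
g(2) = mex{} = 0
g(3) = mex{0} = 1
g(4) = mex{0} = 1
g(5) = mex{0} = 1
g(6) = mex{0,1} = 2
g(7) = mex{0,1} = 2
g(8) = mex{0,1} = 2
So g(8) = 2.
Stack B is a plain Nim stack of size 12, so its Grundy value is 12.
Build the Grundy sequence for stack C with g(k) = mex{g(k−s) : s ∈ {1, 5, 6}, s ≤ k}:
g(0) = mex{} = 0
g(1) = mex{0} = 1
g(2) = mex{1} = 0
g(3) = mex{0} = 1
g(4) = mex{1} = 0
g(5) = mex{0} = 1
g(6) = mex{0,1} = 2
g(7) = mex{0,1,2} = 3
g(8) = mex{0,1,3} = 2
g(9) = mex{0,1,2} = 3
g(10) = mex{0,1,3} = 2
g(11) = mex{1,2} = 0
So g(11) = 0.
By the Sprague-Grundy theorem, the Grundy value of a sum of independent games is the XOR of the component values.
Combined value = 2 ⊕ 12 ⊕ 0 = 14.

14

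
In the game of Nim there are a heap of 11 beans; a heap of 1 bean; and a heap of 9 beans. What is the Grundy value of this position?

3

Nim-sum: 11 XOR 1 XOR 9 = 3.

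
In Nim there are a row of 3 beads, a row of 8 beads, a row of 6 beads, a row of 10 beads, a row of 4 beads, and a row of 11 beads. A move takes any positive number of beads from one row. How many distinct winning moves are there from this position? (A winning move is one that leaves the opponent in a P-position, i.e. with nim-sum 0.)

In binary:
  0011  (3)
  1000  (8)
  0110  (6)
  1010  (10)
  0100  (4)
  1011  (11)
  ----
  1000  (8)
The overall nim-sum is X = 8. A row of size p has a winning move iff p XOR X < p (reduce it to p XOR X).
  3: 3 XOR 8 = 11 ≥ 3 — no move.
  8: 8 XOR 8 = 0 < 8 — winning move (to 0).
  6: 6 XOR 8 = 14 ≥ 6 — no move.
  10: 10 XOR 8 = 2 < 10 — winning move (to 2).
  4: 4 XOR 8 = 12 ≥ 4 — no move.
  11: 11 XOR 8 = 3 < 11 — winning move (to 3).
That gives 3 winning moves.

3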